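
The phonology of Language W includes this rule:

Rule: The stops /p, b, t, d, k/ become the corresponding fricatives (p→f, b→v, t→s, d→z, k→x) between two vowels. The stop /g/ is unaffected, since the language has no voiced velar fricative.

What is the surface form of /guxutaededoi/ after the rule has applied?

guxusaezezoi

/t/ is a stop between vowels /u/ and /a/, so it spirantizes to the fricative [s].
/d/ is a stop between vowels /e/ and /e/, so it spirantizes to the fricative [z].
/d/ is a stop between vowels /e/ and /o/, so it spirantizes to the fricative [z].
Surface form: [guxusaezezoi].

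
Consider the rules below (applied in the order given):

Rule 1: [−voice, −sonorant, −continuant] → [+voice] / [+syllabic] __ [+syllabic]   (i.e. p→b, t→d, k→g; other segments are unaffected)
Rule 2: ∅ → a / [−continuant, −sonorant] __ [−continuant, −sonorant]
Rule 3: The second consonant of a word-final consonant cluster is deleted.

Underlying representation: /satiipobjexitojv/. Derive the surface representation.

sadiibobjexidoj

Rule 1 (intervocalic voicing): /t/ is a voiceless stop between vowels /a/ and /i/, so it voices to [d]. /p/ is a voiceless stop between vowels /i/ and /o/, so it voices to [b]. /t/ is a voiceless stop between vowels /i/ and /o/, so it voices to [d]. /satiipobjexitojv/ → sadiibobjexidojv.
Rule 2 (stop-cluster a-epenthesis): no segment meets the environment; /sadiibobjexidojv/ is unchanged.
Rule 3 (final cluster simplification): /v/ is the second consonant of a word-final cluster /jv/, so it deletes. /sadiibobjexidojv/ → sadiibobjexidoj.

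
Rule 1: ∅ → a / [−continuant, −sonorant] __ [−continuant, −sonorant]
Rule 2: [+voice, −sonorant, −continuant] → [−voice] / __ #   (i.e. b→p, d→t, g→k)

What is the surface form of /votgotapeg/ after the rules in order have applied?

Rule 1 (stop-cluster a-epenthesis): /t/ and /g/ form a stop–stop cluster, so [a] is inserted between them. /votgotapeg/ → votagotapeg.
Rule 2 (final devoicing): /g/ is a voiced stop in word-final position, so it devoices to [k]. /votagotapeg/ → votagotapek.

votagotapek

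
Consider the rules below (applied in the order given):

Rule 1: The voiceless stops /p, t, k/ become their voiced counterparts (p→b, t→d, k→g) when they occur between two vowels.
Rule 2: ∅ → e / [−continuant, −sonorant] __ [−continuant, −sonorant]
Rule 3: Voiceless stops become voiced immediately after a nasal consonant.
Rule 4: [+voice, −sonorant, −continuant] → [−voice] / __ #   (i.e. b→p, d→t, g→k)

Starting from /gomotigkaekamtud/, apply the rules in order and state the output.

gomodigekaegamdut

Rule 1 (intervocalic voicing): /t/ is a voiceless stop between vowels /o/ and /i/, so it voices to [d]. /k/ is a voiceless stop between vowels /e/ and /a/, so it voices to [g]. /gomotigkaekamtud/ → gomodigkaegamtud.
Rule 2 (stop-cluster e-epenthesis): /g/ and /k/ form a stop–stop cluster, so [e] is inserted between them. /gomodigkaegamtud/ → gomodigekaegamtud.
Rule 3 (post-nasal voicing): /t/ is a voiceless stop immediately after the nasal /m/, so it voices to [d]. /gomodigekaegamtud/ → gomodigekaegamdud.
Rule 4 (final devoicing): /d/ is a voiced stop in word-final position, so it devoices to [t]. /gomodigekaegamdud/ → gomodigekaegamdut.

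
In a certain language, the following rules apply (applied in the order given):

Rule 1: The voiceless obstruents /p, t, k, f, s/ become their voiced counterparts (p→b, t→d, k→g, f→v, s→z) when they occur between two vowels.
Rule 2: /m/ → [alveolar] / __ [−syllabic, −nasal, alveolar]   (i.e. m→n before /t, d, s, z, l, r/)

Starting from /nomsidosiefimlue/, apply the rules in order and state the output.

nonsidozievinlue

Rule 1 (intervocalic voicing): /s/ is a voiceless obstruent between vowels /o/ and /i/, so it voices to [z]. /f/ is a voiceless obstruent between vowels /e/ and /i/, so it voices to [v]. /nomsidosiefimlue/ → nomsidozievimlue.
Rule 2 (nasal place assimilation): /m/ precedes the alveolar consonant /s/, so it assimilates in place to [n]. /m/ precedes the alveolar consonant /l/, so it assimilates in place to [n]. /nomsidozievimlue/ → nonsidozievinlue.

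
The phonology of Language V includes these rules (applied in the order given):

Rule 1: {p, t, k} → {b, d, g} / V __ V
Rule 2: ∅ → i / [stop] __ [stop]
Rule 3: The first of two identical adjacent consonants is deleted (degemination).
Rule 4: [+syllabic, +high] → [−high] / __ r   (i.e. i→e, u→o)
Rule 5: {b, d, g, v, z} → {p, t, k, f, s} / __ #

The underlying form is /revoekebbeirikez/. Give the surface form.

Rule 1 (intervocalic voicing): /k/ is a voiceless stop between vowels /e/ and /e/, so it voices to [g]. /k/ is a voiceless stop between vowels /i/ and /e/, so it voices to [g]. /revoekebbeirikez/ → revoegebbeirigez.
Rule 2 (stop-cluster i-epenthesis): /b/ and /b/ form a stop–stop cluster, so [i] is inserted between them. /revoegebbeirigez/ → revoegebibeirigez.
Rule 3 (degemination): no segment meets the environment; /revoegebibeirigez/ is unchanged.
Rule 4 (pre-rhotic lowering): /i/ is a high vowel immediately before /r/, so it lowers to [e]. /revoegebibeirigez/ → revoegebibeerigez.
Rule 5 (final devoicing): /z/ is a voiced obstruent in word-final position, so it devoices to [s]. /revoegebibeerigez/ → revoegebibeeriges.

revoegebibeeriges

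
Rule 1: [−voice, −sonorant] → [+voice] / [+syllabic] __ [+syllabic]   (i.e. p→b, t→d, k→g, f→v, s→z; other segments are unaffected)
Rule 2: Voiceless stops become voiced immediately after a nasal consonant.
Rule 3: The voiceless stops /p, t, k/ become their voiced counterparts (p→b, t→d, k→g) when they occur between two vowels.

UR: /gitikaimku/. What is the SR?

gidigaimgu

Rule 1 (intervocalic voicing): /t/ is a voiceless obstruent between vowels /i/ and /i/, so it voices to [d]. /k/ is a voiceless obstruent between vowels /i/ and /a/, so it voices to [g]. /gitikaimku/ → gidigaimku.
Rule 2 (post-nasal voicing): /k/ is a voiceless stop immediately after the nasal /m/, so it voices to [g]. /gidigaimku/ → gidigaimgu.
Rule 3 (intervocalic voicing): no segment meets the environment; /gidigaimgu/ is unchanged.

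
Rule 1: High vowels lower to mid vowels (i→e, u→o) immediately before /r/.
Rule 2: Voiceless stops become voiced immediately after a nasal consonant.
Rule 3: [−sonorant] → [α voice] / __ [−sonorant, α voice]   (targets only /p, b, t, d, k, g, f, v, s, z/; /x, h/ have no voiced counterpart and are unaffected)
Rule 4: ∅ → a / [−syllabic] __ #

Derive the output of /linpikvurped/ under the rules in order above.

linbigvorpeda

Rule 1 (pre-rhotic lowering): /u/ is a high vowel immediately before /r/, so it lowers to [o]. /linpikvurped/ → linpikvorped.
Rule 2 (post-nasal voicing): /p/ is a voiceless stop immediately after the nasal /n/, so it voices to [b]. /linpikvorped/ → linbikvorped.
Rule 3 (regressive voicing assimilation): /k/ precedes the voiced obstruent /v/, so it voices to [g] by assimilation. /linbikvorped/ → linbigvorped.
Rule 4 (final a-epenthesis): the form ends in the consonant /d/, so [a] is inserted word-finally. /linbigvorped/ → linbigvorpeda.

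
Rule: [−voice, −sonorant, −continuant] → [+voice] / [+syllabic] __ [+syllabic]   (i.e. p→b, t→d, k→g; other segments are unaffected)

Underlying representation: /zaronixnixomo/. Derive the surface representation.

zaronixnixomo

No segment of /zaronixnixomo/ meets the structural description of the rule, so the form surfaces unchanged.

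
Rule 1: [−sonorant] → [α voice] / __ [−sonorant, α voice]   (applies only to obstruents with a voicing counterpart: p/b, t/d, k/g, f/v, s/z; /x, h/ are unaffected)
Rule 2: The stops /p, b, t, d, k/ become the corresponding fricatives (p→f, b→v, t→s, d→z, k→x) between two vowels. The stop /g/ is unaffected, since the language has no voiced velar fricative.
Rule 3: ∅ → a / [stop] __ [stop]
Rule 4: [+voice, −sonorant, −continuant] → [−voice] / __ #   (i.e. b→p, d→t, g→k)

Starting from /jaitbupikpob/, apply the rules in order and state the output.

jaidabufikapop

Rule 1 (regressive voicing assimilation): /t/ precedes the voiced obstruent /b/, so it voices to [d] by assimilation. /jaitbupikpob/ → jaidbupikpob.
Rule 2 (intervocalic spirantization): /p/ is a stop between vowels /u/ and /i/, so it spirantizes to the fricative [f]. /jaidbupikpob/ → jaidbufikpob.
Rule 3 (stop-cluster a-epenthesis): /d/ and /b/ form a stop–stop cluster, so [a] is inserted between them. /k/ and /p/ form a stop–stop cluster, so [a] is inserted between them. /jaidbufikpob/ → jaidabufikapob.
Rule 4 (final devoicing): /b/ is a voiced stop in word-final position, so it devoices to [p]. /jaidabufikapob/ → jaidabufikapop.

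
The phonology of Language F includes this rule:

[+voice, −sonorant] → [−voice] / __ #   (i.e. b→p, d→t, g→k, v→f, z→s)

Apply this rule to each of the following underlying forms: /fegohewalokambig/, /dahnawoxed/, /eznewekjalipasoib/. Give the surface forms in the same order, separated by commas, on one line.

fegohewalokambik, dahnawoxet, eznewekjalipasoip

/fegohewalokambig/: /g/ is a voiced obstruent in word-final position, so it devoices to [k]. → [fegohewalokambik].
/dahnawoxed/: /d/ is a voiced obstruent in word-final position, so it devoices to [t]. → [dahnawoxet].
/eznewekjalipasoib/: /b/ is a voiced obstruent in word-final position, so it devoices to [p]. → [eznewekjalipasoip].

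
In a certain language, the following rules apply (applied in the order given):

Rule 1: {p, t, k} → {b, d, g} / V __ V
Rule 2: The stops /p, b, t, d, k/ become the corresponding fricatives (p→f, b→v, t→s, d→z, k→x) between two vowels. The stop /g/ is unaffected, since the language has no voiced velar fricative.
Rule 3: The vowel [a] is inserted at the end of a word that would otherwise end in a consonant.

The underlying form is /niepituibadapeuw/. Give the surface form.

Rule 1 (intervocalic voicing): /p/ is a voiceless stop between vowels /e/ and /i/, so it voices to [b]. /t/ is a voiceless stop between vowels /i/ and /u/, so it voices to [d]. /p/ is a voiceless stop between vowels /a/ and /e/, so it voices to [b]. /niepituibadapeuw/ → niebiduibadabeuw.
Rule 2 (intervocalic spirantization): /b/ is a stop between vowels /e/ and /i/, so it spirantizes to the fricative [v]. /d/ is a stop between vowels /i/ and /u/, so it spirantizes to the fricative [z]. /b/ is a stop between vowels /i/ and /a/, so it spirantizes to the fricative [v]. /d/ is a stop between vowels /a/ and /a/, so it spirantizes to the fricative [z]. /b/ is a stop between vowels /a/ and /e/, so it spirantizes to the fricative [v]. /niebiduibadabeuw/ → nievizuivazaveuw.
Rule 3 (final a-epenthesis): the form ends in the consonant /w/, so [a] is inserted word-finally. /nievizuivazaveuw/ → nievizuivazaveuwa.

nievizuivazaveuwa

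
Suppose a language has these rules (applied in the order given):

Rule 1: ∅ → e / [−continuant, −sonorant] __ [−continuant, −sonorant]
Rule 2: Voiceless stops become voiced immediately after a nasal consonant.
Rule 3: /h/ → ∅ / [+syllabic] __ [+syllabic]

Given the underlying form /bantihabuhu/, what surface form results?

bandiabuu

Rule 1 (stop-cluster e-epenthesis): no segment meets the environment; /bantihabuhu/ is unchanged.
Rule 2 (post-nasal voicing): /t/ is a voiceless stop immediately after the nasal /n/, so it voices to [d]. /bantihabuhu/ → bandihabuhu.
Rule 3 (intervocalic h-deletion): /h/ occurs between vowels /i/ and /a/, so it deletes. /h/ occurs between vowels /u/ and /u/, so it deletes. /bandihabuhu/ → bandiabuu.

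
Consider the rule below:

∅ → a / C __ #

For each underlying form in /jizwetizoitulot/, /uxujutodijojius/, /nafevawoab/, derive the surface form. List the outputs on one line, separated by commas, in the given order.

jizwetizoitulota, uxujutodijojiusa, nafevawoaba

/jizwetizoitulot/: the form ends in the consonant /t/, so [a] is inserted word-finally. → [jizwetizoitulota].
/uxujutodijojius/: the form ends in the consonant /s/, so [a] is inserted word-finally. → [uxujutodijojiusa].
/nafevawoab/: the form ends in the consonant /b/, so [a] is inserted word-finally. → [nafevawoaba].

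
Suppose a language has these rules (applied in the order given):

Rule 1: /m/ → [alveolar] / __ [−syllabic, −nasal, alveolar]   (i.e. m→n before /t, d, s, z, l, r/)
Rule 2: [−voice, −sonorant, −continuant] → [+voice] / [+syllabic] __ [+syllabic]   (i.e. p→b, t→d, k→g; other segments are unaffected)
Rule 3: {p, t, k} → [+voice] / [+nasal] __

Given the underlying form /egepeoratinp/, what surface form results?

egebeoradinb

Rule 1 (nasal place assimilation): no segment meets the environment; /egepeoratinp/ is unchanged.
Rule 2 (intervocalic voicing): /p/ is a voiceless stop between vowels /e/ and /e/, so it voices to [b]. /t/ is a voiceless stop between vowels /a/ and /i/, so it voices to [d]. /egepeoratinp/ → egebeoradinp.
Rule 3 (post-nasal voicing): /p/ is a voiceless stop immediately after the nasal /n/, so it voices to [b]. /egebeoradinp/ → egebeoradinb.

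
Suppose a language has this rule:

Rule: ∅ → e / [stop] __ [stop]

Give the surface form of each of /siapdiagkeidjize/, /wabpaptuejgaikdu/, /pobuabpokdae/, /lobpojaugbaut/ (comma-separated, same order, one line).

siapediagekeidjize, wabepapetuejgaikedu, pobuabepokedae, lobepojaugebaut

/siapdiagkeidjize/: /p/ and /d/ form a stop–stop cluster, so [e] is inserted between them. /g/ and /k/ form a stop–stop cluster, so [e] is inserted between them. → [siapediagekeidjize].
/wabpaptuejgaikdu/: /b/ and /p/ form a stop–stop cluster, so [e] is inserted between them. /p/ and /t/ form a stop–stop cluster, so [e] is inserted between them. /k/ and /d/ form a stop–stop cluster, so [e] is inserted between them. → [wabepapetuejgaikedu].
/pobuabpokdae/: /b/ and /p/ form a stop–stop cluster, so [e] is inserted between them. /k/ and /d/ form a stop–stop cluster, so [e] is inserted between them. → [pobuabepokedae].
/lobpojaugbaut/: /b/ and /p/ form a stop–stop cluster, so [e] is inserted between them. /g/ and /b/ form a stop–stop cluster, so [e] is inserted between them. → [lobepojaugebaut].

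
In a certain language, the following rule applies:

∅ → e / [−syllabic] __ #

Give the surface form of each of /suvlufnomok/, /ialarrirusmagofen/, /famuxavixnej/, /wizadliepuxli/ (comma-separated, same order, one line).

suvlufnomoke, ialarrirusmagofene, famuxavixneje, wizadliepuxli

/suvlufnomok/: the form ends in the consonant /k/, so [e] is inserted word-finally. → [suvlufnomoke].
/ialarrirusmagofen/: the form ends in the consonant /n/, so [e] is inserted word-finally. → [ialarrirusmagofene].
/famuxavixnej/: the form ends in the consonant /j/, so [e] is inserted word-finally. → [famuxavixneje].
/wizadliepuxli/: the rule's environment is not met; surfaces unchanged as [wizadliepuxli].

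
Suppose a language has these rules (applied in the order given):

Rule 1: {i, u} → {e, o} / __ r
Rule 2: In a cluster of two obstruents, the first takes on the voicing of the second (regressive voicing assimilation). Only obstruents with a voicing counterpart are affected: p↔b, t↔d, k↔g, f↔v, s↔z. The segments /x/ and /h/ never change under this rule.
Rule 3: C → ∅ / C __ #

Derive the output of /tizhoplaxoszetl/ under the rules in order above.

Rule 1 (pre-rhotic lowering): no segment meets the environment; /tizhoplaxoszetl/ is unchanged.
Rule 2 (regressive voicing assimilation): /z/ precedes the voiceless obstruent /h/, so it devoices to [s] by assimilation. /s/ precedes the voiced obstruent /z/, so it voices to [z] by assimilation. /tizhoplaxoszetl/ → tishoplaxozzetl.
Rule 3 (final cluster simplification): /l/ is the second consonant of a word-final cluster /tl/, so it deletes. /tishoplaxozzetl/ → tishoplaxozzet.

tishoplaxozzet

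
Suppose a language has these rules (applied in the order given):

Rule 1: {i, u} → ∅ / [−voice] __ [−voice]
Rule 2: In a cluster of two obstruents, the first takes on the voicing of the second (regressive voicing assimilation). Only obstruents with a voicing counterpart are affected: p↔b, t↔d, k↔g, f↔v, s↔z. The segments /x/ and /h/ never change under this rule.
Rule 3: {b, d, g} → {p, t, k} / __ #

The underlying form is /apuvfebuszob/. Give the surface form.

Rule 1 (high vowel syncope): no segment meets the environment; /apuvfebuszob/ is unchanged.
Rule 2 (regressive voicing assimilation): /v/ precedes the voiceless obstruent /f/, so it devoices to [f] by assimilation. /s/ precedes the voiced obstruent /z/, so it voices to [z] by assimilation. /apuvfebuszob/ → apuffebuzzob.
Rule 3 (final devoicing): /b/ is a voiced stop in word-final position, so it devoices to [p]. /apuffebuzzob/ → apuffebuzzop.

apuffebuzzop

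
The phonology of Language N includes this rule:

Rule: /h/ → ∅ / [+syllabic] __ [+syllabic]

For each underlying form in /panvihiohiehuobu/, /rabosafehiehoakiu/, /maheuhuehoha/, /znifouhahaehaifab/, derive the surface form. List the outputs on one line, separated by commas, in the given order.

panviioieuobu, rabosafeieoakiu, maeuueoa, znifouaaeaifab

/panvihiohiehuobu/: /h/ occurs between vowels /i/ and /i/, so it deletes. /h/ occurs between vowels /o/ and /i/, so it deletes. /h/ occurs between vowels /e/ and /u/, so it deletes. → [panviioieuobu].
/rabosafehiehoakiu/: /h/ occurs between vowels /e/ and /i/, so it deletes. /h/ occurs between vowels /e/ and /o/, so it deletes. → [rabosafeieoakiu].
/maheuhuehoha/: /h/ occurs between vowels /a/ and /e/, so it deletes. /h/ occurs between vowels /u/ and /u/, so it deletes. /h/ occurs between vowels /e/ and /o/, so it deletes. /h/ occurs between vowels /o/ and /a/, so it deletes. → [maeuueoa].
/znifouhahaehaifab/: /h/ occurs between vowels /u/ and /a/, so it deletes. /h/ occurs between vowels /a/ and /a/, so it deletes. /h/ occurs between vowels /e/ and /a/, so it deletes. → [znifouaaeaifab].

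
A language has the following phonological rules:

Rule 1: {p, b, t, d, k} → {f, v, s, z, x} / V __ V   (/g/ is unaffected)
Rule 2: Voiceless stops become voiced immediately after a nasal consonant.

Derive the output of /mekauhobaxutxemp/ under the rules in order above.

mexauhovaxutxemb

Rule 1 (intervocalic spirantization): /k/ is a stop between vowels /e/ and /a/, so it spirantizes to the fricative [x]. /b/ is a stop between vowels /o/ and /a/, so it spirantizes to the fricative [v]. /mekauhobaxutxemp/ → mexauhovaxutxemp.
Rule 2 (post-nasal voicing): /p/ is a voiceless stop immediately after the nasal /m/, so it voices to [b]. /mexauhovaxutxemp/ → mexauhovaxutxemb.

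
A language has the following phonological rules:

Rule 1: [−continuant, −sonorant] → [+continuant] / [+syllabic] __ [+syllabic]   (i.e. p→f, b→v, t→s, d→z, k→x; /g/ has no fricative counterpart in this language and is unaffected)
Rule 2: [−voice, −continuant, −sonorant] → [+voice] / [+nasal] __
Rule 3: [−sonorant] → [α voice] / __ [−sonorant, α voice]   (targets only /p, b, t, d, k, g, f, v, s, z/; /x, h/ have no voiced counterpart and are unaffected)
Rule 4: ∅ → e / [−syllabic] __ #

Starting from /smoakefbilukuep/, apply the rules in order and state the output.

Rule 1 (intervocalic spirantization): /k/ is a stop between vowels /a/ and /e/, so it spirantizes to the fricative [x]. /k/ is a stop between vowels /u/ and /u/, so it spirantizes to the fricative [x]. /smoakefbilukuep/ → smoaxefbiluxuep.
Rule 2 (post-nasal voicing): no segment meets the environment; /smoaxefbiluxuep/ is unchanged.
Rule 3 (regressive voicing assimilation): /f/ precedes the voiced obstruent /b/, so it voices to [v] by assimilation. /smoaxefbiluxuep/ → smoaxevbiluxuep.
Rule 4 (final e-epenthesis): the form ends in the consonant /p/, so [e] is inserted word-finally. /smoaxevbiluxuep/ → smoaxevbiluxuepe.

smoaxevbiluxuepe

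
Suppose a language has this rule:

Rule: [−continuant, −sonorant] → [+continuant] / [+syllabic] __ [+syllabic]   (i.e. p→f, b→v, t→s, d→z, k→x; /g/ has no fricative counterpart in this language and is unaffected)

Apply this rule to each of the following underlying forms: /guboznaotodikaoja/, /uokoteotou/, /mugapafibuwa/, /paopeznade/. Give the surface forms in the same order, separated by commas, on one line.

guvoznaosozixaoja, uoxoseosou, mugafafivuwa, paofeznaze

/guboznaotodikaoja/: /b/ is a stop between vowels /u/ and /o/, so it spirantizes to the fricative [v]. /t/ is a stop between vowels /o/ and /o/, so it spirantizes to the fricative [s]. /d/ is a stop between vowels /o/ and /i/, so it spirantizes to the fricative [z]. /k/ is a stop between vowels /i/ and /a/, so it spirantizes to the fricative [x]. → [guvoznaosozixaoja].
/uokoteotou/: /k/ is a stop between vowels /o/ and /o/, so it spirantizes to the fricative [x]. /t/ is a stop between vowels /o/ and /e/, so it spirantizes to the fricative [s]. /t/ is a stop between vowels /o/ and /o/, so it spirantizes to the fricative [s]. → [uoxoseosou].
/mugapafibuwa/: /p/ is a stop between vowels /a/ and /a/, so it spirantizes to the fricative [f]. /b/ is a stop between vowels /i/ and /u/, so it spirantizes to the fricative [v]. → [mugafafivuwa].
/paopeznade/: /p/ is a stop between vowels /o/ and /e/, so it spirantizes to the fricative [f]. /d/ is a stop between vowels /a/ and /e/, so it spirantizes to the fricative [z]. → [paofeznaze].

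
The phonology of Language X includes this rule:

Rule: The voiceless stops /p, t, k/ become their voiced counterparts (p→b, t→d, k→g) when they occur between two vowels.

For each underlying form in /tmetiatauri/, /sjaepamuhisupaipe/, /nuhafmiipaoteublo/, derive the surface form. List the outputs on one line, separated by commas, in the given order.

/tmetiatauri/: /t/ is a voiceless stop between vowels /e/ and /i/, so it voices to [d]. /t/ is a voiceless stop between vowels /a/ and /a/, so it voices to [d]. → [tmediadauri].
/sjaepamuhisupaipe/: /p/ is a voiceless stop between vowels /e/ and /a/, so it voices to [b]. /p/ is a voiceless stop between vowels /u/ and /a/, so it voices to [b]. /p/ is a voiceless stop between vowels /i/ and /e/, so it voices to [b]. → [sjaebamuhisubaibe].
/nuhafmiipaoteublo/: /p/ is a voiceless stop between vowels /i/ and /a/, so it voices to [b]. /t/ is a voiceless stop between vowels /o/ and /e/, so it voices to [d]. → [nuhafmiibaodeublo].

tmediadauri, sjaebamuhisubaibe, nuhafmiibaodeublo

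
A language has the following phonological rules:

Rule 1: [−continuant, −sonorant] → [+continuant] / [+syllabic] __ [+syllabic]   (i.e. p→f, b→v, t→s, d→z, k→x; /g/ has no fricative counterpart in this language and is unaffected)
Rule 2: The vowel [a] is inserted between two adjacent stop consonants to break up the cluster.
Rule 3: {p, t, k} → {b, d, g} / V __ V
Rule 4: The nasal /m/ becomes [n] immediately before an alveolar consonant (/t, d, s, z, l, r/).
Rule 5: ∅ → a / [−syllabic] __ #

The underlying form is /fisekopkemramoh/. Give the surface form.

fisexobagenramoha

Rule 1 (intervocalic spirantization): /k/ is a stop between vowels /e/ and /o/, so it spirantizes to the fricative [x]. /fisekopkemramoh/ → fisexopkemramoh.
Rule 2 (stop-cluster a-epenthesis): /p/ and /k/ form a stop–stop cluster, so [a] is inserted between them. /fisexopkemramoh/ → fisexopakemramoh.
Rule 3 (intervocalic voicing): /p/ is a voiceless stop between vowels /o/ and /a/, so it voices to [b]. /k/ is a voiceless stop between vowels /a/ and /e/, so it voices to [g]. /fisexopakemramoh/ → fisexobagemramoh.
Rule 4 (nasal place assimilation): /m/ precedes the alveolar consonant /r/, so it assimilates in place to [n]. /fisexobagemramoh/ → fisexobagenramoh.
Rule 5 (final a-epenthesis): the form ends in the consonant /h/, so [a] is inserted word-finally. /fisexobagenramoh/ → fisexobagenramoha.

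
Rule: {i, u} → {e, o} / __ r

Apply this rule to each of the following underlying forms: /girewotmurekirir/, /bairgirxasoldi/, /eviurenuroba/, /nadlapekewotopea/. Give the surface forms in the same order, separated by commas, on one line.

/girewotmurekirir/: /i/ is a high vowel immediately before /r/, so it lowers to [e]. /u/ is a high vowel immediately before /r/, so it lowers to [o]. /i/ is a high vowel immediately before /r/, so it lowers to [e]. /i/ is a high vowel immediately before /r/, so it lowers to [e]. → [gerewotmorekerer].
/bairgirxasoldi/: /i/ is a high vowel immediately before /r/, so it lowers to [e]. /i/ is a high vowel immediately before /r/, so it lowers to [e]. → [baergerxasoldi].
/eviurenuroba/: /u/ is a high vowel immediately before /r/, so it lowers to [o]. /u/ is a high vowel immediately before /r/, so it lowers to [o]. → [eviorenoroba].
/nadlapekewotopea/: the rule's environment is not met; surfaces unchanged as [nadlapekewotopea].

gerewotmorekerer, baergerxasoldi, eviorenoroba, nadlapekewotopea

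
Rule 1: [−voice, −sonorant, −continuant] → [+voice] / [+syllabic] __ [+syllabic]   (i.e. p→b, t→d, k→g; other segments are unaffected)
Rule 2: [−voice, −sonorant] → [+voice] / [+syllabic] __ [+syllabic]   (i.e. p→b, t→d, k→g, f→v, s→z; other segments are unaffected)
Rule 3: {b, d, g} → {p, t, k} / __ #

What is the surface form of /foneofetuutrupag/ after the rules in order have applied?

foneoveduutrubak

Rule 1 (intervocalic voicing): /t/ is a voiceless stop between vowels /e/ and /u/, so it voices to [d]. /p/ is a voiceless stop between vowels /u/ and /a/, so it voices to [b]. /foneofetuutrupag/ → foneofeduutrubag.
Rule 2 (intervocalic voicing): /f/ is a voiceless obstruent between vowels /o/ and /e/, so it voices to [v]. /foneofeduutrubag/ → foneoveduutrubag.
Rule 3 (final devoicing): /g/ is a voiced stop in word-final position, so it devoices to [k]. /foneoveduutrubag/ → foneoveduutrubak.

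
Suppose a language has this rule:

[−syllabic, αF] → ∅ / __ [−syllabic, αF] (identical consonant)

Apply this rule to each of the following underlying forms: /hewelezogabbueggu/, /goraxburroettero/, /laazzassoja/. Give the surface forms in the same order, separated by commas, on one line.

/hewelezogabbueggu/: /bb/ is a geminate; the first /b/ deletes. /gg/ is a geminate; the first /g/ deletes. → [hewelezogabuegu].
/goraxburroettero/: /rr/ is a geminate; the first /r/ deletes. /tt/ is a geminate; the first /t/ deletes. → [goraxburoetero].
/laazzassoja/: /zz/ is a geminate; the first /z/ deletes. /ss/ is a geminate; the first /s/ deletes. → [laazasoja].

hewelezogabuegu, goraxburoetero, laazasoja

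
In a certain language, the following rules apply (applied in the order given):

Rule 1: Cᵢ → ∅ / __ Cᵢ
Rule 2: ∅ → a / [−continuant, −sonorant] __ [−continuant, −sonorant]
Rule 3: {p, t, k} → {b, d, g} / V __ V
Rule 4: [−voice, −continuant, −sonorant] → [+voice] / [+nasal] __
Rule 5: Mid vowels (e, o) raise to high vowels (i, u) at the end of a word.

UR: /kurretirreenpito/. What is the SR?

kuredireenbidu

Rule 1 (degemination): /rr/ is a geminate; the first /r/ deletes. /rr/ is a geminate; the first /r/ deletes. /kurretirreenpito/ → kuretireenpito.
Rule 2 (stop-cluster a-epenthesis): no segment meets the environment; /kuretireenpito/ is unchanged.
Rule 3 (intervocalic voicing): /t/ is a voiceless stop between vowels /e/ and /i/, so it voices to [d]. /t/ is a voiceless stop between vowels /i/ and /o/, so it voices to [d]. /kuretireenpito/ → kuredireenpido.
Rule 4 (post-nasal voicing): /p/ is a voiceless stop immediately after the nasal /n/, so it voices to [b]. /kuredireenpido/ → kuredireenbido.
Rule 5 (final vowel raising): /o/ is a mid vowel in word-final position, so it raises to [u]. /kuredireenbido/ → kuredireenbidu.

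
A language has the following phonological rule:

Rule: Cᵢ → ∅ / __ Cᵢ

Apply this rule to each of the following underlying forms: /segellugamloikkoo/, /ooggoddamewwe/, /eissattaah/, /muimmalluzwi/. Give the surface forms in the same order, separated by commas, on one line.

/segellugamloikkoo/: /ll/ is a geminate; the first /l/ deletes. /kk/ is a geminate; the first /k/ deletes. → [segelugamloikoo].
/ooggoddamewwe/: /gg/ is a geminate; the first /g/ deletes. /dd/ is a geminate; the first /d/ deletes. /ww/ is a geminate; the first /w/ deletes. → [oogodamewe].
/eissattaah/: /ss/ is a geminate; the first /s/ deletes. /tt/ is a geminate; the first /t/ deletes. → [eisataah].
/muimmalluzwi/: /mm/ is a geminate; the first /m/ deletes. /ll/ is a geminate; the first /l/ deletes. → [muimaluzwi].

segelugamloikoo, oogodamewe, eisataah, muimaluzwi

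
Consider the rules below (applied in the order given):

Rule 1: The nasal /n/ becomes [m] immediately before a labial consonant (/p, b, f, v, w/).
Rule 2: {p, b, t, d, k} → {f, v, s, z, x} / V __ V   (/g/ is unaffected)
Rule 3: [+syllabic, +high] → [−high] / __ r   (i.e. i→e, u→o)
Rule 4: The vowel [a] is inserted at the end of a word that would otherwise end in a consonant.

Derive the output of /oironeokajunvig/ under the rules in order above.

oeroneoxajumviga

Rule 1 (nasal place assimilation): /n/ precedes the labial consonant /v/, so it assimilates in place to [m]. /oironeokajunvig/ → oironeokajumvig.
Rule 2 (intervocalic spirantization): /k/ is a stop between vowels /o/ and /a/, so it spirantizes to the fricative [x]. /oironeokajumvig/ → oironeoxajumvig.
Rule 3 (pre-rhotic lowering): /i/ is a high vowel immediately before /r/, so it lowers to [e]. /oironeoxajumvig/ → oeroneoxajumvig.
Rule 4 (final a-epenthesis): the form ends in the consonant /g/, so [a] is inserted word-finally. /oeroneoxajumvig/ → oeroneoxajumviga.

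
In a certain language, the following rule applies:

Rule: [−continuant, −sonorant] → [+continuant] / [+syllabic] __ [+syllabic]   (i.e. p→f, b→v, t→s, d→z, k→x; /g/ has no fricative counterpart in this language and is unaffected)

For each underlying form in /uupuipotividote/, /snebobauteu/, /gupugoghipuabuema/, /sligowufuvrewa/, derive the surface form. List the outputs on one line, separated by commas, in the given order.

uufuifosivizose, snevovauseu, gufugoghifuavuema, sligowufuvrewa

/uupuipotividote/: /p/ is a stop between vowels /u/ and /u/, so it spirantizes to the fricative [f]. /p/ is a stop between vowels /i/ and /o/, so it spirantizes to the fricative [f]. /t/ is a stop between vowels /o/ and /i/, so it spirantizes to the fricative [s]. /d/ is a stop between vowels /i/ and /o/, so it spirantizes to the fricative [z]. /t/ is a stop between vowels /o/ and /e/, so it spirantizes to the fricative [s]. → [uufuifosivizose].
/snebobauteu/: /b/ is a stop between vowels /e/ and /o/, so it spirantizes to the fricative [v]. /b/ is a stop between vowels /o/ and /a/, so it spirantizes to the fricative [v]. /t/ is a stop between vowels /u/ and /e/, so it spirantizes to the fricative [s]. → [snevovauseu].
/gupugoghipuabuema/: /p/ is a stop between vowels /u/ and /u/, so it spirantizes to the fricative [f]. /p/ is a stop between vowels /i/ and /u/, so it spirantizes to the fricative [f]. /b/ is a stop between vowels /a/ and /u/, so it spirantizes to the fricative [v]. → [gufugoghifuavuema].
/sligowufuvrewa/: the rule's environment is not met; surfaces unchanged as [sligowufuvrewa].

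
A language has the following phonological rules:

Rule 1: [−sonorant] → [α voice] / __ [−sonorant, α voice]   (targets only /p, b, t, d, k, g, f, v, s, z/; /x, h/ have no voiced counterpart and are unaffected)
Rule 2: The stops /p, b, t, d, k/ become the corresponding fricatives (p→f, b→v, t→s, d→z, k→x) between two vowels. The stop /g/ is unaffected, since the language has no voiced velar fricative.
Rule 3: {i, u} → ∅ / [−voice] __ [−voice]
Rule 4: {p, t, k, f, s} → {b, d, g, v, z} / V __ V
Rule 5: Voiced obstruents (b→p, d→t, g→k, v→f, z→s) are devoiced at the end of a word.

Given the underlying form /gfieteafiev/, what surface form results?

kfiezeavief

Rule 1 (regressive voicing assimilation): /g/ precedes the voiceless obstruent /f/, so it devoices to [k] by assimilation. /gfieteafiev/ → kfieteafiev.
Rule 2 (intervocalic spirantization): /t/ is a stop between vowels /e/ and /e/, so it spirantizes to the fricative [s]. /kfieteafiev/ → kfieseafiev.
Rule 3 (high vowel syncope): no segment meets the environment; /kfieseafiev/ is unchanged.
Rule 4 (intervocalic voicing): /s/ is a voiceless obstruent between vowels /e/ and /e/, so it voices to [z]. /f/ is a voiceless obstruent between vowels /a/ and /i/, so it voices to [v]. /kfieseafiev/ → kfiezeaviev.
Rule 5 (final devoicing): /v/ is a voiced obstruent in word-final position, so it devoices to [f]. /kfiezeaviev/ → kfiezeavief.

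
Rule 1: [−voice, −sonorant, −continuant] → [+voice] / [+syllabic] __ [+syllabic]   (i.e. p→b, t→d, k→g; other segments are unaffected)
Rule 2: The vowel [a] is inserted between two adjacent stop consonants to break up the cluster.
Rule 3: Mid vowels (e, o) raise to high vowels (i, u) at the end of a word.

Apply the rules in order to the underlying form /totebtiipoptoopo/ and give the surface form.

todebatiibopatoobu

Rule 1 (intervocalic voicing): /t/ is a voiceless stop between vowels /o/ and /e/, so it voices to [d]. /p/ is a voiceless stop between vowels /i/ and /o/, so it voices to [b]. /p/ is a voiceless stop between vowels /o/ and /o/, so it voices to [b]. /totebtiipoptoopo/ → todebtiiboptoobo.
Rule 2 (stop-cluster a-epenthesis): /b/ and /t/ form a stop–stop cluster, so [a] is inserted between them. /p/ and /t/ form a stop–stop cluster, so [a] is inserted between them. /todebtiiboptoobo/ → todebatiibopatoobo.
Rule 3 (final vowel raising): /o/ is a mid vowel in word-final position, so it raises to [u]. /todebatiibopatoobo/ → todebatiibopatoobu.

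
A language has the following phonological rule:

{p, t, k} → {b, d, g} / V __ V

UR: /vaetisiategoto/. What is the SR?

/t/ is a voiceless stop between vowels /e/ and /i/, so it voices to [d].
/t/ is a voiceless stop between vowels /a/ and /e/, so it voices to [d].
/t/ is a voiceless stop between vowels /o/ and /o/, so it voices to [d].
Surface form: [vaedisiadegodo].

vaedisiadegodo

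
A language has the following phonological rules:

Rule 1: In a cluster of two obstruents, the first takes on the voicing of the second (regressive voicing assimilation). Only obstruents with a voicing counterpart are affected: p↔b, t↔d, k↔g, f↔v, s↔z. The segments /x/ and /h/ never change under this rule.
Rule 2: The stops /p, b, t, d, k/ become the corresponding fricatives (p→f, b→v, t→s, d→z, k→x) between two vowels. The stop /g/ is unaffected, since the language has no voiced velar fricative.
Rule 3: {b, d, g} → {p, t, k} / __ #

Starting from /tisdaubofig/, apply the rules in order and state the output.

Rule 1 (regressive voicing assimilation): /s/ precedes the voiced obstruent /d/, so it voices to [z] by assimilation. /tisdaubofig/ → tizdaubofig.
Rule 2 (intervocalic spirantization): /b/ is a stop between vowels /u/ and /o/, so it spirantizes to the fricative [v]. /tizdaubofig/ → tizdauvofig.
Rule 3 (final devoicing): /g/ is a voiced stop in word-final position, so it devoices to [k]. /tizdauvofig/ → tizdauvofik.

tizdauvofik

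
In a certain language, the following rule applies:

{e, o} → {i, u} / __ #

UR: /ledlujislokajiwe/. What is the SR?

/e/ is a mid vowel in word-final position, so it raises to [i].
The other instances of /e/, /o/ do not occur in the required environment and remain unchanged.
Surface form: [ledlujislokajiwi].

ledlujislokajiwi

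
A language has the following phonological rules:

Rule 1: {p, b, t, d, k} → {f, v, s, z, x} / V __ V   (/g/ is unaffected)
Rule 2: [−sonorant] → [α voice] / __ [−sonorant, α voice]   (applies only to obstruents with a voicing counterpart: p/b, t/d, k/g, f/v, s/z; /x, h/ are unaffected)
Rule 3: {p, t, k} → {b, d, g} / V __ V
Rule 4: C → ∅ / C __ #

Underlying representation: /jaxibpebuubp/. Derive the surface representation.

jaxippevuup

Rule 1 (intervocalic spirantization): /b/ is a stop between vowels /e/ and /u/, so it spirantizes to the fricative [v]. /jaxibpebuubp/ → jaxibpevuubp.
Rule 2 (regressive voicing assimilation): /b/ precedes the voiceless obstruent /p/, so it devoices to [p] by assimilation. /b/ precedes the voiceless obstruent /p/, so it devoices to [p] by assimilation. /jaxibpevuubp/ → jaxippevuupp.
Rule 3 (intervocalic voicing): no segment meets the environment; /jaxippevuupp/ is unchanged.
Rule 4 (final cluster simplification): /p/ is the second consonant of a word-final cluster /pp/, so it deletes. /jaxippevuupp/ → jaxippevuup.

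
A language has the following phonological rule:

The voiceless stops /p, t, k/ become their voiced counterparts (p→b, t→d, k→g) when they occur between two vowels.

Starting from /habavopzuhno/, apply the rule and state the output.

No segment of /habavopzuhno/ meets the structural description of the rule, so the form surfaces unchanged.

habavopzuhno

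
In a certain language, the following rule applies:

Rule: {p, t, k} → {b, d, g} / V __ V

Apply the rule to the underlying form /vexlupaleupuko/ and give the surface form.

/p/ is a voiceless stop between vowels /u/ and /a/, so it voices to [b].
/p/ is a voiceless stop between vowels /u/ and /u/, so it voices to [b].
/k/ is a voiceless stop between vowels /u/ and /o/, so it voices to [g].
Surface form: [vexlubaleubugo].

vexlubaleubugo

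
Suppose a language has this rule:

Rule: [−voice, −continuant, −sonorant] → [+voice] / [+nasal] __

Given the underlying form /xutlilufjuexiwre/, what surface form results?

No segment of /xutlilufjuexiwre/ meets the structural description of the rule, so the form surfaces unchanged.

xutlilufjuexiwre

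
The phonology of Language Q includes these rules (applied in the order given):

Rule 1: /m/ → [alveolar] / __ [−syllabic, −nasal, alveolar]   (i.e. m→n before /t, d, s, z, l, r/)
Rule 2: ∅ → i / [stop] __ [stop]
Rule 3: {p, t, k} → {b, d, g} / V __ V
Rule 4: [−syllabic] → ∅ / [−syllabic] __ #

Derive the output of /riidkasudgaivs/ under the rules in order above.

Rule 1 (nasal place assimilation): no segment meets the environment; /riidkasudgaivs/ is unchanged.
Rule 2 (stop-cluster i-epenthesis): /d/ and /k/ form a stop–stop cluster, so [i] is inserted between them. /d/ and /g/ form a stop–stop cluster, so [i] is inserted between them. /riidkasudgaivs/ → riidikasudigaivs.
Rule 3 (intervocalic voicing): /k/ is a voiceless stop between vowels /i/ and /a/, so it voices to [g]. /riidikasudigaivs/ → riidigasudigaivs.
Rule 4 (final cluster simplification): /s/ is the second consonant of a word-final cluster /vs/, so it deletes. /riidigasudigaivs/ → riidigasudigaiv.

riidigasudigaiv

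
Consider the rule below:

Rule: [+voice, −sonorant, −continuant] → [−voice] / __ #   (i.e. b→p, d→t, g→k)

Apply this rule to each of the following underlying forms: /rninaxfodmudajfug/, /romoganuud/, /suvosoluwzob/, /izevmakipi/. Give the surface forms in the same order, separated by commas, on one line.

rninaxfodmudajfuk, romoganuut, suvosoluwzop, izevmakipi

/rninaxfodmudajfug/: /g/ is a voiced stop in word-final position, so it devoices to [k]. → [rninaxfodmudajfuk].
/romoganuud/: /d/ is a voiced stop in word-final position, so it devoices to [t]. → [romoganuut].
/suvosoluwzob/: /b/ is a voiced stop in word-final position, so it devoices to [p]. → [suvosoluwzop].
/izevmakipi/: the rule's environment is not met; surfaces unchanged as [izevmakipi].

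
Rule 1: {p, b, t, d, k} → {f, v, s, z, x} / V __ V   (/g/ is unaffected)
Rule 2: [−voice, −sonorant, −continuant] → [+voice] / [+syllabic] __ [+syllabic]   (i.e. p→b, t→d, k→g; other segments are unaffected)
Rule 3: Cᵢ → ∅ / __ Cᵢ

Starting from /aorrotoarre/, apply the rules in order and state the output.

Rule 1 (intervocalic spirantization): /t/ is a stop between vowels /o/ and /o/, so it spirantizes to the fricative [s]. /aorrotoarre/ → aorrosoarre.
Rule 2 (intervocalic voicing): no segment meets the environment; /aorrosoarre/ is unchanged.
Rule 3 (degemination): /rr/ is a geminate; the first /r/ deletes. /rr/ is a geminate; the first /r/ deletes. /aorrosoarre/ → aorosoare.

aorosoare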